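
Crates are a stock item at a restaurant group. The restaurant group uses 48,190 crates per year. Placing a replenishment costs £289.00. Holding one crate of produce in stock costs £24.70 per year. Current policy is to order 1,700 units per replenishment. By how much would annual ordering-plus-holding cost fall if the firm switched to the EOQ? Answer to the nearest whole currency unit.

EOQ = √(2DS/H) = √(2 × 48,190 × 289 / 24.7) ≈ 1061.93.
Cost at Q* = (D/Q*)S + (Q*/2)H = √(2DSH) ≈ £26,229.55.
Cost at Q = 1,700: (48,190/1,700)×289 + (1,700/2)×24.7 = £8,192.30 + £20,995.00 = £29,187.30.
Excess = £29,187.30 − £26,229.55 = £2,957.75.

Extra cost ≈ £2,958 per year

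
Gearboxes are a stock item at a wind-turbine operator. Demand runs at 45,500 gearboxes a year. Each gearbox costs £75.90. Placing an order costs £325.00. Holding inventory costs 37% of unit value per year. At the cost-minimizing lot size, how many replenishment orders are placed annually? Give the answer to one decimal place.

N ≈ 44.3 orders per year

Holding cost H = 0.37 × £75.90 = £28.0830 per unit per year.
The optimal lot size = √(2DS/H) = √(2 × 45,500 × 325 / 28.083) ≈ 1026.22.
Orders per year = D / Q* = 45,500 / 1026.22 ≈ 44.337.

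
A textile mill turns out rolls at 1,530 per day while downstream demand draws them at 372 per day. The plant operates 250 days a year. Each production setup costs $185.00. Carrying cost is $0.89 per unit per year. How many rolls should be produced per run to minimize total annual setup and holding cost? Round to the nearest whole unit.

Annual demand D = 372 × 250 = 93,000.
Production build-up factor (1 − d/p) = 1 − 372/1,530 = 0.7569.
Q* = √(2DS / (H(1 − d/p))) = √(2 × 93,000 × 185 / (0.89 × 0.7569)).
= √(34,410,000 / 0.6736) ≈ 7147.247.

Q* ≈ 7,147 rolls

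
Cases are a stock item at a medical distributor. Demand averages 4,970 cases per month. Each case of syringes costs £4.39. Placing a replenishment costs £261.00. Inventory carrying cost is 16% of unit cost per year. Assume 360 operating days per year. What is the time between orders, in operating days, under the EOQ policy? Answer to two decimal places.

T ≈ 40.19 days

Annual demand D = 4,970 × 12 = 59,640.
Holding cost H = 0.16 × £4.39 = £0.7024 per unit per year.
EOQ = √(2DS/H) = √(2 × 59,640 × 261 / 0.7024) ≈ 6657.51.
Cycle time = Q*/D × 360 = 6657.51 / 59,640 × 360 ≈ 40.186 days.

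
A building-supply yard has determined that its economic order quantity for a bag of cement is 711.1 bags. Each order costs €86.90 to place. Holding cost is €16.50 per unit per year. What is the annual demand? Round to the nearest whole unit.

D ≈ 48,006 bags per year

Squaring Q* = √(2DS/H) gives Q*² = 2DS/H.
From Q* = √(2DS/H): D = Q*²H / (2S) = 711.1² × 16.5 / (2 × 86.9) = 48006.001.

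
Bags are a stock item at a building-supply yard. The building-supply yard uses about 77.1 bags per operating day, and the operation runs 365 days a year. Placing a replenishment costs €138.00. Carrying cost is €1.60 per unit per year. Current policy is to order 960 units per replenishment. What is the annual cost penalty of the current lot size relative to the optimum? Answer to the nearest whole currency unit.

Annual demand D = 77.1 × 365 = 28,141.5.
EOQ = √(2DS/H) = √(2 × 28,141.5 × 138 / 1.6) ≈ 2203.27.
Cost at Q* = (D/Q*)S + (Q*/2)H = √(2DSH) ≈ €3,525.24.
Cost at Q = 960: (28,141.5/960)×138 + (960/2)×1.6 = €4,045.34 + €768.00 = €4,813.34.
Excess = €4,813.34 − €3,525.24 = €1,288.10.

Extra cost ≈ €1,288 per year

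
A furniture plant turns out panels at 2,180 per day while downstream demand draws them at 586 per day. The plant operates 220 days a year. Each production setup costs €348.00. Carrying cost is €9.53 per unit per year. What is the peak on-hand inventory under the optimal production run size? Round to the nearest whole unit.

I_max ≈ 2,624 panels

Annual demand D = 586 × 220 = 128,920.
Production build-up factor (1 − d/p) = 1 − 586/2,180 = 0.7312.
Q* = √(2DS / (H(1 − d/p))) = √(2 × 128,920 × 348 / (9.53 × 0.7312)).
= √(89,728,320 / 6.9683) ≈ 3588.413.
Maximum inventory = Q*(1 − d/p) = 3588.413 × 0.7312 ≈ 2623.821.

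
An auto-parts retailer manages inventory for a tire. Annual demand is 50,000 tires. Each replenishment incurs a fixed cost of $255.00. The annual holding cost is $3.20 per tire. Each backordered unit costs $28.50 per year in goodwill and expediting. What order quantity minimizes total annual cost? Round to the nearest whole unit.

Q* ≈ 2,977 tires

With planned backorders, Q* = √(2DS/H) · √((H+B)/B).
√(2DS/H) = √(2 × 50,000 × 255 / 3.2) = 2822.897.
√((H+B)/B) = √((3.2+28.5)/28.5) = 1.0546.
Q* ≈ 2977.161.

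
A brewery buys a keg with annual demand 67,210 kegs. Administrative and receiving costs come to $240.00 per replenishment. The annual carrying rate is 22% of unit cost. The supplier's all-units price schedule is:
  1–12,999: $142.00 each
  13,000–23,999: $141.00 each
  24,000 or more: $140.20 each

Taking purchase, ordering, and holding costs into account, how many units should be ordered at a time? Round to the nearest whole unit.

Q* ≈ 1,016 kegs

Holding cost per unit per year at price C is H = 0.22·C.
Candidates are each tier's EOQ (if it falls in that tier) and each price-break quantity.
EOQ at $142.00 = 1016.2 (feasible in tier 1): TC = 67,210×$142.00 + (67,210/1016.2)×240 + (1016.2/2)×0.22×$142.00 = $9,575,566.30.
EOQ at $141.00 = 1019.8 < 13000, so use break Q=13000: TC = 67,210×$141.00 + (67,210/13000.0)×240 + (13000.0/2)×0.22×$141.00 = $9,679,480.80.
EOQ at $140.20 = 1022.7 < 24000, so use break Q=24000: TC = 67,210×$140.20 + (67,210/24000.0)×240 + (24000.0/2)×0.22×$140.20 = $9,793,642.10.
Lowest total cost is $9,575,566.30 at Q = 1016.2.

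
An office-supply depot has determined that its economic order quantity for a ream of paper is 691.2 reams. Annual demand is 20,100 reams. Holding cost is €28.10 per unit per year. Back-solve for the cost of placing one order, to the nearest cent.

S ≈ €333.95

Invert the EOQ relation Q*² = 2DS/H.
From Q* = √(2DS/H): S = Q*²H / (2D) = 691.2² × 28.1 / (2 × 20,100) = 333.9548.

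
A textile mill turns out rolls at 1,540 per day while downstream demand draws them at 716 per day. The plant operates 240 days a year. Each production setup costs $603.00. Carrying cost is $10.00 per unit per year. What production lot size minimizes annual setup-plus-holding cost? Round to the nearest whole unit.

Annual demand D = 716 × 240 = 171,840.
Production build-up factor (1 − d/p) = 1 − 716/1,540 = 0.5351.
Q* = √(2DS / (H(1 − d/p))) = √(2 × 171,840 × 603 / (10 × 0.5351)).
= √(207,239,040 / 5.3506) ≈ 6223.469.

Q* ≈ 6,223 rolls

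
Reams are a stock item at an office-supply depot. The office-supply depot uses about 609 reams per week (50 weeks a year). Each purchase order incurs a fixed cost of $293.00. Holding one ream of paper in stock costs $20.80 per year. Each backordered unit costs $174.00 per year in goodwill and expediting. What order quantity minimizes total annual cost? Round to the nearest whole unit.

Annual demand D = 609 × 50 = 30,450.
With planned backorders, Q* = √(2DS/H) · √((H+B)/B).
√(2DS/H) = √(2 × 30,450 × 293 / 20.8) = 926.213.
√((H+B)/B) = √((20.8+174)/174) = 1.0581.
Q* ≈ 980.010.

Q* ≈ 980 reams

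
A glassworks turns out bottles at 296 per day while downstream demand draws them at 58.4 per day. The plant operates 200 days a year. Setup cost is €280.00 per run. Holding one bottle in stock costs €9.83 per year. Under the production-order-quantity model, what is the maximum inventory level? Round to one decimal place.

I_max ≈ 730.8 bottles

Annual demand D = 58.4 × 200 = 11,680.
Production build-up factor (1 − d/p) = 1 − 58.4/296 = 0.8027.
Q* = √(2DS / (H(1 − d/p))) = √(2 × 11,680 × 280 / (9.83 × 0.8027)).
= √(6,540,800 / 7.8906) ≈ 910.461.
Maximum inventory = Q*(1 − d/p) = 910.461 × 0.8027 ≈ 730.829.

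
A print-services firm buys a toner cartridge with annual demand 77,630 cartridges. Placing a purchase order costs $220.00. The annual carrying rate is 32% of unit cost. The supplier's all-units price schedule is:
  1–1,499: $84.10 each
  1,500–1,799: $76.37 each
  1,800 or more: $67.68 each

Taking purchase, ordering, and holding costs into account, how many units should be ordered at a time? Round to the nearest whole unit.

Holding cost per unit per year at price C is H = 0.32·C.
Evaluate total cost at each tier's feasible EOQ or, if the EOQ is below the tier, at the tier's minimum quantity.
EOQ at $84.10 = 1126.6 (feasible in tier 1): TC = 77,630×$84.10 + (77,630/1126.6)×220 + (1126.6/2)×0.32×$84.10 = $6,559,001.95.
EOQ at $76.37 = 1182.2 < 1500, so use break Q=1500: TC = 77,630×$76.37 + (77,630/1500.0)×220 + (1500.0/2)×0.32×$76.37 = $5,958,317.63.
EOQ at $67.68 = 1255.8 < 1800, so use break Q=1800: TC = 77,630×$67.68 + (77,630/1800.0)×220 + (1800.0/2)×0.32×$67.68 = $5,282,978.35.
Lowest total cost is $5,282,978.35 at Q = 1800.0.

Q* ≈ 1,800 cartridges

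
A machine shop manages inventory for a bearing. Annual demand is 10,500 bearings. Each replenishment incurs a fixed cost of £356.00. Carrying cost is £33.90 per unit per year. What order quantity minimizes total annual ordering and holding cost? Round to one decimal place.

EOQ = √(2DS / H) = √(2 × 10,500 × 356 / 33.9).
= √(7,476,000 / 33.9) = √220,530.9735 ≈ 469.607.

Q* ≈ 469.6 bearings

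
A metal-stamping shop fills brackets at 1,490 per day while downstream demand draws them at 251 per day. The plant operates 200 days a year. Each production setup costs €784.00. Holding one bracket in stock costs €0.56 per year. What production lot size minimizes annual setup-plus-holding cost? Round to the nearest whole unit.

Annual demand D = 251 × 200 = 50,200.
Production build-up factor (1 − d/p) = 1 − 251/1,490 = 0.8315.
Q* = √(2DS / (H(1 − d/p))) = √(2 × 50,200 × 784 / (0.56 × 0.8315)).
= √(78,713,600 / 0.4657) ≈ 13001.347.

Q* ≈ 13,001 brackets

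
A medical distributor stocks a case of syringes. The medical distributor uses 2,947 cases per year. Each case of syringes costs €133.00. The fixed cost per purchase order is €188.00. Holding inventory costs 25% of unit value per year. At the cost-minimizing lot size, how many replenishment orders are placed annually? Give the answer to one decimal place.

N ≈ 16.1 orders per year

Holding cost H = 0.25 × €133.00 = €33.2500 per unit per year.
Q* = √(2DS/H) = √(2 × 2,947 × 188 / 33.25) ≈ 182.55.
Orders per year = D / Q* = 2,947 / 182.55 ≈ 16.143.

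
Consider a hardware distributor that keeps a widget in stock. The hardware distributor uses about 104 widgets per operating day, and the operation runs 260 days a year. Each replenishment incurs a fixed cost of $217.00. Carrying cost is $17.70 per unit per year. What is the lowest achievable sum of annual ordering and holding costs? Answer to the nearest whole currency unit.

TC* ≈ $14,412

Annual demand D = 104 × 260 = 27,040.
Q* = √(2DS/H) = √(2 × 27,040 × 217 / 17.7) ≈ 814.26.
At the optimum the two cost components are equal, so total cost = 2·(Q*/2)H = Q*·H.
Minimum total = √(2DSH) = √(2 × 27,040 × 217 × 17.7) ≈ 14412.351.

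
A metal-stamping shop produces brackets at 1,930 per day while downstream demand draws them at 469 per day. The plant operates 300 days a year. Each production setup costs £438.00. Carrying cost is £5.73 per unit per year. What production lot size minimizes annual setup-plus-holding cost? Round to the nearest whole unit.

Annual demand D = 469 × 300 = 140,700.
Production build-up factor (1 − d/p) = 1 − 469/1,930 = 0.7570.
Q* = √(2DS / (H(1 − d/p))) = √(2 × 140,700 × 438 / (5.73 × 0.7570)).
= √(123,253,200 / 4.3376) ≈ 5330.591.

Q* ≈ 5,331 brackets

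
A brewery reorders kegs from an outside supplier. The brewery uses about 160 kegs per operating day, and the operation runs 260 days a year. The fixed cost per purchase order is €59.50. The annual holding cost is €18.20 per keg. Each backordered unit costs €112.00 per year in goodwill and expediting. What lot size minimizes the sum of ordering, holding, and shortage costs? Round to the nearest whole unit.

Q* ≈ 562 kegs

Annual demand D = 160 × 260 = 41,600.
With planned backorders, Q* = √(2DS/H) · √((H+B)/B).
√(2DS/H) = √(2 × 41,600 × 59.5 / 18.2) = 521.536.
√((H+B)/B) = √((18.2+112)/112) = 1.0782.
Q* ≈ 562.317.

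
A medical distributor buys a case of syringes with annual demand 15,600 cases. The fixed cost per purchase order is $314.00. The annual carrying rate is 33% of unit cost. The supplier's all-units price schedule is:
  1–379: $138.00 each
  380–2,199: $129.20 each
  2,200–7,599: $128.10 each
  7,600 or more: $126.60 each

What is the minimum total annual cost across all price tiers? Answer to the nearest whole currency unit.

Holding cost per unit per year at price C is H = 0.33·C.
For each price level, check whether its EOQ is feasible; otherwise the best quantity at that price is the breakpoint.
Tier 1 ($138.00): EOQ = 463.8 exceeds tier's upper bound 379, so this tier is dominated.
EOQ at $129.20 = 479.4 (feasible in tier 2): TC = 15,600×$129.20 + (15,600/479.4)×314 + (479.4/2)×0.33×$129.20 = $2,035,957.62.
EOQ at $128.10 = 481.4 < 2200, so use break Q=2200: TC = 15,600×$128.10 + (15,600/2200.0)×314 + (2200.0/2)×0.33×$128.10 = $2,047,086.85.
EOQ at $126.60 = 484.2 < 7600, so use break Q=7600: TC = 15,600×$126.60 + (15,600/7600.0)×314 + (7600.0/2)×0.33×$126.60 = $2,134,360.93.
Lowest total cost among the candidates is at Q = 479.4.

TC* ≈ $2,035,958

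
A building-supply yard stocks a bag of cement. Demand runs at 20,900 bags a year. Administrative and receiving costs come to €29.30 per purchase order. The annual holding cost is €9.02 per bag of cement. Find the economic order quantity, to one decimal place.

Q* ≈ 368.5 bags

EOQ = √(2DS / H) = √(2 × 20,900 × 29.3 / 9.02).
= √(1,224,740 / 9.02) = √135,780.4878 ≈ 368.484.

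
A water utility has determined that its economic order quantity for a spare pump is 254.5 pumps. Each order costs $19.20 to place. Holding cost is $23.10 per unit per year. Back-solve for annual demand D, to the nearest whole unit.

D ≈ 38,963 pumps per year

The basic EOQ model gives Q* = √(2DS/H); rearrange for the unknown.
From Q* = √(2DS/H): D = Q*²H / (2S) = 254.5² × 23.1 / (2 × 19.2) = 38963.354.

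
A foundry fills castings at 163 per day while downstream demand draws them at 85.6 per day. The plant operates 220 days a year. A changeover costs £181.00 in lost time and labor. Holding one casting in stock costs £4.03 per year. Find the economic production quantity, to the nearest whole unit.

Annual demand D = 85.6 × 220 = 18,832.
Production build-up factor (1 − d/p) = 1 − 85.6/163 = 0.4748.
Q* = √(2DS / (H(1 − d/p))) = √(2 × 18,832 × 181 / (4.03 × 0.4748)).
= √(6,817,184 / 1.9136) ≈ 1887.441.

Q* ≈ 1,887 castings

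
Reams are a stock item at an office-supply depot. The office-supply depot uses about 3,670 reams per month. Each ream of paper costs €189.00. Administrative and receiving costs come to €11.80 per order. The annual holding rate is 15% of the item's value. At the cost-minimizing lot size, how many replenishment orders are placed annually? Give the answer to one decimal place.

N ≈ 230.0 orders per year

Annual demand D = 3,670 × 12 = 44,040.
Holding cost H = 0.15 × €189.00 = €28.3500 per unit per year.
The optimal lot size = √(2DS/H) = √(2 × 44,040 × 11.8 / 28.35) ≈ 191.47.
Orders per year = D / Q* = 44,040 / 191.47 ≈ 230.009.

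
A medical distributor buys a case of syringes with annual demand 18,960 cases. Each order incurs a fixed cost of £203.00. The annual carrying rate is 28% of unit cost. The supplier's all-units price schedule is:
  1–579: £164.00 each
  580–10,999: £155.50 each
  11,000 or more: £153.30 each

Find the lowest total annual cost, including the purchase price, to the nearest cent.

Holding cost per unit per year at price C is H = 0.28·C.
For each price level, check whether its EOQ is feasible; otherwise the best quantity at that price is the breakpoint.
EOQ at £164.00 = 409.4 (feasible in tier 1): TC = 18,960×£164.00 + (18,960/409.4)×203 + (409.4/2)×0.28×£164.00 = £3,128,241.09.
EOQ at £155.50 = 420.5 < 580, so use break Q=580: TC = 18,960×£155.50 + (18,960/580.0)×203 + (580.0/2)×0.28×£155.50 = £2,967,542.60.
EOQ at £153.30 = 423.5 < 11000, so use break Q=11000: TC = 18,960×£153.30 + (18,960/11000.0)×203 + (11000.0/2)×0.28×£153.30 = £3,142,999.90.
Lowest total cost among the candidates is at Q = 580.0.

TC* ≈ £2,967,542.60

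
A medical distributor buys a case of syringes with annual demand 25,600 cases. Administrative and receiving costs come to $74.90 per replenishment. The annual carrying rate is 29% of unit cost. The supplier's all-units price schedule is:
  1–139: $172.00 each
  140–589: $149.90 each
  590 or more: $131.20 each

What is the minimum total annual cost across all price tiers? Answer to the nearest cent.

TC* ≈ $3,373,194.06

Holding cost per unit per year at price C is H = 0.29·C.
Evaluate total cost at each tier's feasible EOQ or, if the EOQ is below the tier, at the tier's minimum quantity.
Tier 1 ($172.00): EOQ = 277.3 exceeds tier's upper bound 139, so this tier is dominated.
EOQ at $149.90 = 297.0 (feasible in tier 2): TC = 25,600×$149.90 + (25,600/297.0)×74.9 + (297.0/2)×0.29×$149.90 = $3,850,351.47.
EOQ at $131.20 = 317.5 < 590, so use break Q=590: TC = 25,600×$131.20 + (25,600/590.0)×74.9 + (590.0/2)×0.29×$131.20 = $3,373,194.06.
Lowest total cost among the candidates is at Q = 590.0.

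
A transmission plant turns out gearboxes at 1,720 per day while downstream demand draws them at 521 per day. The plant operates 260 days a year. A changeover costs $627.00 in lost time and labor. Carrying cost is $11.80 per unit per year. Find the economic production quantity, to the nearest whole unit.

Q* ≈ 4,544 gearboxes

Annual demand D = 521 × 260 = 135,460.
Production build-up factor (1 − d/p) = 1 − 521/1,720 = 0.6971.
Q* = √(2DS / (H(1 − d/p))) = √(2 × 135,460 × 627 / (11.8 × 0.6971)).
= √(169,866,840 / 8.2257) ≈ 4544.310.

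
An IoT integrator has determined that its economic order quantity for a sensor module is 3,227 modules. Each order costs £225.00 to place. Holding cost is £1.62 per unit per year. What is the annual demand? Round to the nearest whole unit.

Invert the EOQ relation Q*² = 2DS/H.
From Q* = √(2DS/H): D = Q*²H / (2S) = 3,227² × 1.62 / (2 × 225) = 37488.704.

D ≈ 37,489 modules per year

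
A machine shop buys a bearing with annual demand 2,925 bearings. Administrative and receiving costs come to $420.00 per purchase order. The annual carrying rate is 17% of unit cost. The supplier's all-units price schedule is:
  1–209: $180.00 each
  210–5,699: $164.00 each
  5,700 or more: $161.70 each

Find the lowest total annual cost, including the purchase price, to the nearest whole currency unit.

TC* ≈ $487,977

Holding cost per unit per year at price C is H = 0.17·C.
For each price level, check whether its EOQ is feasible; otherwise the best quantity at that price is the breakpoint.
Tier 1 ($180.00): EOQ = 283.4 exceeds tier's upper bound 209, so this tier is dominated.
EOQ at $164.00 = 296.9 (feasible in tier 2): TC = 2,925×$164.00 + (2,925/296.9)×420 + (296.9/2)×0.17×$164.00 = $487,976.54.
EOQ at $161.70 = 299.0 < 5700, so use break Q=5700: TC = 2,925×$161.70 + (2,925/5700.0)×420 + (5700.0/2)×0.17×$161.70 = $551,531.68.
Lowest total cost among the candidates is at Q = 296.9.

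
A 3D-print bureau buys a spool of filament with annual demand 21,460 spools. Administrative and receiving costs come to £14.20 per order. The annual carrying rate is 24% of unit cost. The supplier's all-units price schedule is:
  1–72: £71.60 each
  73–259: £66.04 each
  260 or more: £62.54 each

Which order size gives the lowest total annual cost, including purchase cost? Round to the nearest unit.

Holding cost per unit per year at price C is H = 0.24·C.
For each price level, check whether its EOQ is feasible; otherwise the best quantity at that price is the breakpoint.
Tier 1 (£71.60): EOQ = 188.3 exceeds tier's upper bound 72, so this tier is dominated.
EOQ at £66.04 = 196.1 (feasible in tier 2): TC = 21,460×£66.04 + (21,460/196.1)×14.2 + (196.1/2)×0.24×£66.04 = £1,420,326.42.
EOQ at £62.54 = 201.5 < 260, so use break Q=260: TC = 21,460×£62.54 + (21,460/260.0)×14.2 + (260.0/2)×0.24×£62.54 = £1,345,231.69.
Lowest total cost is £1,345,231.69 at Q = 260.0.

Q* ≈ 260 spools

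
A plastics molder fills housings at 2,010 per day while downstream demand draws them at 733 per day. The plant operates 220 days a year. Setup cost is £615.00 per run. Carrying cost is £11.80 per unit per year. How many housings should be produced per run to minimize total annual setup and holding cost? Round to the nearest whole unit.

Annual demand D = 733 × 220 = 161,260.
Production build-up factor (1 − d/p) = 1 − 733/2,010 = 0.6353.
Q* = √(2DS / (H(1 − d/p))) = √(2 × 161,260 × 615 / (11.8 × 0.6353)).
= √(198,349,800 / 7.4968) ≈ 5143.722.

Q* ≈ 5,144 housings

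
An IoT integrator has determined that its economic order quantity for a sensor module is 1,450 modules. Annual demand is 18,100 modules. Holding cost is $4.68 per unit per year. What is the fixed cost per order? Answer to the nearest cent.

S ≈ $271.81

Squaring Q* = √(2DS/H) gives Q*² = 2DS/H.
From Q* = √(2DS/H): S = Q*²H / (2D) = 1,450² × 4.68 / (2 × 18,100) = 271.8149.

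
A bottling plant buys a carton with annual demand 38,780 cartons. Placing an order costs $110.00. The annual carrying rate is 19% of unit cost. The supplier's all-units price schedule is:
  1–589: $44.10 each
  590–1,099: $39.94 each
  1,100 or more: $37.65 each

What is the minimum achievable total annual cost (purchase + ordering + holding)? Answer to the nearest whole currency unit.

TC* ≈ $1,467,879

Holding cost per unit per year at price C is H = 0.19·C.
For each price level, check whether its EOQ is feasible; otherwise the best quantity at that price is the breakpoint.
Tier 1 ($44.10): EOQ = 1009.1 exceeds tier's upper bound 589, so this tier is dominated.
EOQ at $39.94 = 1060.3 (feasible in tier 2): TC = 38,780×$39.94 + (38,780/1060.3)×110 + (1060.3/2)×0.19×$39.94 = $1,556,919.50.
EOQ at $37.65 = 1092.1 < 1100, so use break Q=1100: TC = 38,780×$37.65 + (38,780/1100.0)×110 + (1100.0/2)×0.19×$37.65 = $1,467,879.43.
Lowest total cost among the candidates is at Q = 1100.0.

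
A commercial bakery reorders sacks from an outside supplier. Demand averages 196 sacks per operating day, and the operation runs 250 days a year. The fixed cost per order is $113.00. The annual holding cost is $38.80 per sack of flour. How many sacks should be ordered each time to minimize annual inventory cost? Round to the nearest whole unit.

Q* ≈ 534 sacks

Annual demand D = 196 × 250 = 49,000.
EOQ = √(2DS / H) = √(2 × 49,000 × 113 / 38.8).
= √(11,074,000 / 38.8) = √285,412.3711 ≈ 534.240.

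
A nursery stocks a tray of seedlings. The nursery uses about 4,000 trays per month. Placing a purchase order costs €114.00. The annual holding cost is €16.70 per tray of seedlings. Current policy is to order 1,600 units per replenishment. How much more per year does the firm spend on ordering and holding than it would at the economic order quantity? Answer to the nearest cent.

Extra cost ≈ €3,260.95 per year

Annual demand D = 4,000 × 12 = 48,000.
EOQ = √(2DS/H) = √(2 × 48,000 × 114 / 16.7) ≈ 809.52.
Cost at Q* = (D/Q*)S + (Q*/2)H = √(2DSH) ≈ €13,519.05.
Cost at Q = 1,600: (48,000/1,600)×114 + (1,600/2)×16.7 = €3,420.00 + €13,360.00 = €16,780.00.
Excess = €16,780.00 − €13,519.05 = €3,260.95.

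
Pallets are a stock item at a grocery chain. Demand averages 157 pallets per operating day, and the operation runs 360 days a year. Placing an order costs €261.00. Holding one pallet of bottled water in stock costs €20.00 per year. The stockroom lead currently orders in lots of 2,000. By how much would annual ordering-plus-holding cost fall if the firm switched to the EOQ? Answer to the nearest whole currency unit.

Annual demand D = 157 × 360 = 56,520.
EOQ = √(2DS/H) = √(2 × 56,520 × 261 / 20) ≈ 1214.57.
Cost at Q* = (D/Q*)S + (Q*/2)H = √(2DSH) ≈ €24,291.33.
Cost at Q = 2,000: (56,520/2,000)×261 + (2,000/2)×20 = €7,375.86 + €20,000.00 = €27,375.86.
Excess = €27,375.86 − €24,291.33 = €3,084.53.

Extra cost ≈ €3,085 per year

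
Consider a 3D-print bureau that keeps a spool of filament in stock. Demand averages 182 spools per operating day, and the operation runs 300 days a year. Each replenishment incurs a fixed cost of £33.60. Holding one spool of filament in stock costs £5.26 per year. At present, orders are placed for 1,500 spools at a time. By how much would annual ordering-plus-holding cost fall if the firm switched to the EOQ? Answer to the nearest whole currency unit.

Annual demand D = 182 × 300 = 54,600.
EOQ = √(2DS/H) = √(2 × 54,600 × 33.6 / 5.26) ≈ 835.20.
Cost at Q* = (D/Q*)S + (Q*/2)H = √(2DSH) ≈ £4,393.13.
Cost at Q = 1,500: (54,600/1,500)×33.6 + (1,500/2)×5.26 = £1,223.04 + £3,945.00 = £5,168.04.
Excess = £5,168.04 − £4,393.13 = £774.91.

Extra cost ≈ £775 per year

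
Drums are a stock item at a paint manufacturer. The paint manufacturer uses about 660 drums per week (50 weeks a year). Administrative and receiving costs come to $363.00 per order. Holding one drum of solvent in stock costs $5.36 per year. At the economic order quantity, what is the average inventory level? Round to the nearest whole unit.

Average inventory ≈ 1,057 drums

Annual demand D = 660 × 50 = 33,000.
Q* = √(2DS/H) = √(2 × 33,000 × 363 / 5.36) ≈ 2114.18.
Average inventory = Q*/2 ≈ 2114.18 / 2 = 1057.092.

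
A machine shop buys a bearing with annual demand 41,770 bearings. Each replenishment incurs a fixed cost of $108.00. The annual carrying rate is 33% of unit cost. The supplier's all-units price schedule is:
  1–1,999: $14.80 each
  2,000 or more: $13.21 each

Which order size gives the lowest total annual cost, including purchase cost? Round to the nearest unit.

Q* ≈ 2,000 bearings

Holding cost per unit per year at price C is H = 0.33·C.
Candidates are each tier's EOQ (if it falls in that tier) and each price-break quantity.
EOQ at $14.80 = 1359.2 (feasible in tier 1): TC = 41,770×$14.80 + (41,770/1359.2)×108 + (1359.2/2)×0.33×$14.80 = $624,834.15.
EOQ at $13.21 = 1438.6 < 2000, so use break Q=2000: TC = 41,770×$13.21 + (41,770/2000.0)×108 + (2000.0/2)×0.33×$13.21 = $558,396.58.
Lowest total cost is $558,396.58 at Q = 2000.0.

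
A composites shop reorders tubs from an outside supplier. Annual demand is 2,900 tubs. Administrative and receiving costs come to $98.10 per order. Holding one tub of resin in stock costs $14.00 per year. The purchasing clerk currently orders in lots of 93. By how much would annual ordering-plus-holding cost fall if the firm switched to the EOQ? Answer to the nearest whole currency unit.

Extra cost ≈ $888 per year

EOQ = √(2DS/H) = √(2 × 2,900 × 98.1 / 14) ≈ 201.60.
Cost at Q* = (D/Q*)S + (Q*/2)H = √(2DSH) ≈ $2,822.36.
Cost at Q = 93: (2,900/93)×98.1 + (93/2)×14 = $3,059.03 + $651.00 = $3,710.03.
Excess = $3,710.03 − $2,822.36 = $887.67.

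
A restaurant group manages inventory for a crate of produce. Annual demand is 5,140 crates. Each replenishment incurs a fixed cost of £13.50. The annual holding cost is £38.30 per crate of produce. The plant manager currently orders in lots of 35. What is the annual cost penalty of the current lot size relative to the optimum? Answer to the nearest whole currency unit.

Extra cost ≈ £347 per year

EOQ = √(2DS/H) = √(2 × 5,140 × 13.5 / 38.3) ≈ 60.20.
Cost at Q* = (D/Q*)S + (Q*/2)H = √(2DSH) ≈ £2,305.49.
Cost at Q = 35: (5,140/35)×13.5 + (35/2)×38.3 = £1,982.57 + £670.25 = £2,652.82.
Excess = £2,652.82 − £2,305.49 = £347.33.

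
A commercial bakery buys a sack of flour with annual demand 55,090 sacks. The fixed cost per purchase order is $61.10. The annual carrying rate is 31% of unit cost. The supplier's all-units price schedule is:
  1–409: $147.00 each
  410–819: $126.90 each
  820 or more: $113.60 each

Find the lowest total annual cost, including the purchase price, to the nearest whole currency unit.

Holding cost per unit per year at price C is H = 0.31·C.
Evaluate total cost at each tier's feasible EOQ or, if the EOQ is below the tier, at the tier's minimum quantity.
EOQ at $147.00 = 384.4 (feasible in tier 1): TC = 55,090×$147.00 + (55,090/384.4)×61.1 + (384.4/2)×0.31×$147.00 = $8,115,745.05.
EOQ at $126.90 = 413.7 (feasible in tier 2): TC = 55,090×$126.90 + (55,090/413.7)×61.1 + (413.7/2)×0.31×$126.90 = $7,007,194.60.
EOQ at $113.60 = 437.2 < 820, so use break Q=820: TC = 55,090×$113.60 + (55,090/820.0)×61.1 + (820.0/2)×0.31×$113.60 = $6,276,767.44.
Lowest total cost among the candidates is at Q = 820.0.

TC* ≈ $6,276,767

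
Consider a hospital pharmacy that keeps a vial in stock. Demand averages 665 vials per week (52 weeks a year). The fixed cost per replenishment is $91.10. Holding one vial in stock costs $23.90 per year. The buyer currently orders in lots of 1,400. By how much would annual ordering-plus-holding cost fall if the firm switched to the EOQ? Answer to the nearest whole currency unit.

Extra cost ≈ $6,709 per year

Annual demand D = 665 × 52 = 34,580.
EOQ = √(2DS/H) = √(2 × 34,580 × 91.1 / 23.9) ≈ 513.44.
Cost at Q* = (D/Q*)S + (Q*/2)H = √(2DSH) ≈ $12,271.16.
Cost at Q = 1,400: (34,580/1,400)×91.1 + (1,400/2)×23.9 = $2,250.17 + $16,730.00 = $18,980.17.
Excess = $18,980.17 − $12,271.16 = $6,709.01.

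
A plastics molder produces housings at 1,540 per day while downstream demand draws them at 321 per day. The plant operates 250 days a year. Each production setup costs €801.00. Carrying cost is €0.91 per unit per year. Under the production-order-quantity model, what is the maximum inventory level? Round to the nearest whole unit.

Annual demand D = 321 × 250 = 80,250.
Production build-up factor (1 − d/p) = 1 − 321/1,540 = 0.7916.
Q* = √(2DS / (H(1 − d/p))) = √(2 × 80,250 × 801 / (0.91 × 0.7916)).
= √(128,560,500 / 0.7203) ≈ 13359.543.
Maximum inventory = Q*(1 − d/p) = 13359.543 × 0.7916 ≈ 10574.859.

I_max ≈ 10,575 housings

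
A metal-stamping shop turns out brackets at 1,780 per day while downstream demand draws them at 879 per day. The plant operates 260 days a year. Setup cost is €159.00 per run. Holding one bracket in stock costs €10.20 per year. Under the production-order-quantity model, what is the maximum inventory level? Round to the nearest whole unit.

I_max ≈ 1,899 brackets

Annual demand D = 879 × 260 = 228,540.
Production build-up factor (1 − d/p) = 1 − 879/1,780 = 0.5062.
Q* = √(2DS / (H(1 − d/p))) = √(2 × 228,540 × 159 / (10.2 × 0.5062)).
= √(72,675,720 / 5.163) ≈ 3751.822.
Maximum inventory = Q*(1 − d/p) = 3751.822 × 0.5062 ≈ 1899.096.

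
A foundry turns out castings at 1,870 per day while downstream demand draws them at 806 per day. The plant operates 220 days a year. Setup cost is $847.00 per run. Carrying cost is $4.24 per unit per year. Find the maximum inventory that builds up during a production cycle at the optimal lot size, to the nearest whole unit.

Annual demand D = 806 × 220 = 177,320.
Production build-up factor (1 − d/p) = 1 − 806/1,870 = 0.5690.
Q* = √(2DS / (H(1 − d/p))) = √(2 × 177,320 × 847 / (4.24 × 0.5690)).
= √(300,380,080 / 2.4125) ≈ 11158.418.
Maximum inventory = Q*(1 − d/p) = 11158.418 × 0.5690 ≈ 6348.961.

I_max ≈ 6,349 castings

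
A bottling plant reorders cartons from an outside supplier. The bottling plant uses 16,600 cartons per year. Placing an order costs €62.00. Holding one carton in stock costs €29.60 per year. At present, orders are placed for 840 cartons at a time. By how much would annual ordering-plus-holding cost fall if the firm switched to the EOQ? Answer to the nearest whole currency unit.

Extra cost ≈ €5,852 per year

EOQ = √(2DS/H) = √(2 × 16,600 × 62 / 29.6) ≈ 263.71.
Cost at Q* = (D/Q*)S + (Q*/2)H = √(2DSH) ≈ €7,805.68.
Cost at Q = 840: (16,600/840)×62 + (840/2)×29.6 = €1,225.24 + €12,432.00 = €13,657.24.
Excess = €13,657.24 − €7,805.68 = €5,851.56.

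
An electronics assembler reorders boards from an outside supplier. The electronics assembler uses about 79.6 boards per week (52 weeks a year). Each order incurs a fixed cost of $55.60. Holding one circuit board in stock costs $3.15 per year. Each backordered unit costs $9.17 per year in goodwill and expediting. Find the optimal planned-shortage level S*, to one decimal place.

S* ≈ 113.3 boards

Annual demand D = 79.6 × 52 = 4,139.2.
With planned backorders, Q* = √(2DS/H) · √((H+B)/B).
√(2DS/H) = √(2 × 4,139.2 × 55.6 / 3.15) = 382.257.
√((H+B)/B) = √((3.15+9.17)/9.17) = 1.1591.
Q* ≈ 443.074.
S* = Q* · H/(H+B) = 443.074 × 3.15/12.32 ≈ 113.286.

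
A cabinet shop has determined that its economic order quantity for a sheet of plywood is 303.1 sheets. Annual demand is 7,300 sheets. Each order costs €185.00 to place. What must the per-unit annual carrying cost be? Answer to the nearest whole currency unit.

H ≈ €29

The basic EOQ model gives Q* = √(2DS/H); rearrange for the unknown.
From Q* = √(2DS/H): H = 2DS / Q*² = 2 × 7,300 × 185 / 303.1² = 29.4004.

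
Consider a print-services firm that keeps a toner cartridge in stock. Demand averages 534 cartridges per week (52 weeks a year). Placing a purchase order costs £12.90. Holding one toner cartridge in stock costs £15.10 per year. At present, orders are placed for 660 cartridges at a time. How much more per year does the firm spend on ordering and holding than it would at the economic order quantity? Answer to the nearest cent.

Extra cost ≈ £2,236.69 per year

Annual demand D = 534 × 52 = 27,768.
EOQ = √(2DS/H) = √(2 × 27,768 × 12.9 / 15.1) ≈ 217.82.
Cost at Q* = (D/Q*)S + (Q*/2)H = √(2DSH) ≈ £3,289.05.
Cost at Q = 660: (27,768/660)×12.9 + (660/2)×15.1 = £542.74 + £4,983.00 = £5,525.74.
Excess = £5,525.74 − £3,289.05 = £2,236.69.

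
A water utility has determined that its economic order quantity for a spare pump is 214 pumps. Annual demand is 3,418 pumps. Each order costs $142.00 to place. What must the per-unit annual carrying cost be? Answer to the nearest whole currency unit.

Invert the EOQ relation Q*² = 2DS/H.
From Q* = √(2DS/H): H = 2DS / Q*² = 2 × 3,418 × 142 / 214² = 21.1964.

H ≈ $21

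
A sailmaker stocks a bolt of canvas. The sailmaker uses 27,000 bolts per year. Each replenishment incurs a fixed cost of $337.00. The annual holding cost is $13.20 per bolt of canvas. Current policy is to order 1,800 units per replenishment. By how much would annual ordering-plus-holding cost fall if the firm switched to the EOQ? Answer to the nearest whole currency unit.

Extra cost ≈ $1,436 per year

EOQ = √(2DS/H) = √(2 × 27,000 × 337 / 13.2) ≈ 1174.15.
Cost at Q* = (D/Q*)S + (Q*/2)H = √(2DSH) ≈ $15,498.83.
Cost at Q = 1,800: (27,000/1,800)×337 + (1,800/2)×13.2 = $5,055.00 + $11,880.00 = $16,935.00.
Excess = $16,935.00 − $15,498.83 = $1,436.17.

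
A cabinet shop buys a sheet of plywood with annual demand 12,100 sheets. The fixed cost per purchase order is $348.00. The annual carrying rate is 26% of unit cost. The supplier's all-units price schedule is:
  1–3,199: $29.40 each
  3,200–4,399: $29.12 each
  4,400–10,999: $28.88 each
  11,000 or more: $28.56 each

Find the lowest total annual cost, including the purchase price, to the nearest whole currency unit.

TC* ≈ $363,763

Holding cost per unit per year at price C is H = 0.26·C.
For each price level, check whether its EOQ is feasible; otherwise the best quantity at that price is the breakpoint.
EOQ at $29.40 = 1049.6 (feasible in tier 1): TC = 12,100×$29.40 + (12,100/1049.6)×348 + (1049.6/2)×0.26×$29.40 = $363,763.39.
EOQ at $29.12 = 1054.7 < 3200, so use break Q=3200: TC = 12,100×$29.12 + (12,100/3200.0)×348 + (3200.0/2)×0.26×$29.12 = $365,781.79.
EOQ at $28.88 = 1059.0 < 4400, so use break Q=4400: TC = 12,100×$28.88 + (12,100/4400.0)×348 + (4400.0/2)×0.26×$28.88 = $366,924.36.
EOQ at $28.56 = 1065.0 < 11000, so use break Q=11000: TC = 12,100×$28.56 + (12,100/11000.0)×348 + (11000.0/2)×0.26×$28.56 = $386,799.60.
Lowest total cost among the candidates is at Q = 1049.6.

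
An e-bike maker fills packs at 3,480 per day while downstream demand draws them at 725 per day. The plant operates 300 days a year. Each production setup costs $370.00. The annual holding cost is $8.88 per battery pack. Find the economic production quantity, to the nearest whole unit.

Annual demand D = 725 × 300 = 217,500.
Production build-up factor (1 − d/p) = 1 − 725/3,480 = 0.7917.
Q* = √(2DS / (H(1 − d/p))) = √(2 × 217,500 × 370 / (8.88 × 0.7917)).
= √(160,950,000 / 7.03) ≈ 4784.844.

Q* ≈ 4,785 packs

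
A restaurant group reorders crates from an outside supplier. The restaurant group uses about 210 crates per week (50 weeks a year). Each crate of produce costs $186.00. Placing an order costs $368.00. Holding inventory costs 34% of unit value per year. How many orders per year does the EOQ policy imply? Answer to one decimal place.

Annual demand D = 210 × 50 = 10,500.
Holding cost H = 0.34 × $186.00 = $63.2400 per unit per year.
Q* = √(2DS/H) = √(2 × 10,500 × 368 / 63.24) ≈ 349.57.
Orders per year = D / Q* = 10,500 / 349.57 ≈ 30.037.

N ≈ 30.0 orders per year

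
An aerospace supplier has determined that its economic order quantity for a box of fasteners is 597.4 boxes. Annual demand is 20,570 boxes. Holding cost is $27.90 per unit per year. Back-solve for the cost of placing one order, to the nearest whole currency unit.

S ≈ $242

Squaring Q* = √(2DS/H) gives Q*² = 2DS/H.
From Q* = √(2DS/H): S = Q*²H / (2D) = 597.4² × 27.9 / (2 × 20,570) = 242.0306.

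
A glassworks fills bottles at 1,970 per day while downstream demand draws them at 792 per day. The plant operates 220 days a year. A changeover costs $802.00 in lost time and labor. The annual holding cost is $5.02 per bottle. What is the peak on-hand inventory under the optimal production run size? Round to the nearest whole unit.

Annual demand D = 792 × 220 = 174,240.
Production build-up factor (1 − d/p) = 1 − 792/1,970 = 0.5980.
Q* = √(2DS / (H(1 − d/p))) = √(2 × 174,240 × 802 / (5.02 × 0.5980)).
= √(279,480,960 / 3.0018) ≈ 9649.054.
Maximum inventory = Q*(1 − d/p) = 9649.054 × 0.5980 ≈ 5769.840.

I_max ≈ 5,770 bottles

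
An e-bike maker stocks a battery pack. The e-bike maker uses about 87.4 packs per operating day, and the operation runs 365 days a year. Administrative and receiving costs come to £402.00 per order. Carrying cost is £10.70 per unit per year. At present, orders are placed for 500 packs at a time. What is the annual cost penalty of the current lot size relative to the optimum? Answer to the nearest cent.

Annual demand D = 87.4 × 365 = 31,901.
EOQ = √(2DS/H) = √(2 × 31,901 × 402 / 10.7) ≈ 1548.24.
Cost at Q* = (D/Q*)S + (Q*/2)H = √(2DSH) ≈ £16,566.17.
Cost at Q = 500: (31,901/500)×402 + (500/2)×10.7 = £25,648.40 + £2,675.00 = £28,323.40.
Excess = £28,323.40 − £16,566.17 = £11,757.24.

Extra cost ≈ £11,757.24 per year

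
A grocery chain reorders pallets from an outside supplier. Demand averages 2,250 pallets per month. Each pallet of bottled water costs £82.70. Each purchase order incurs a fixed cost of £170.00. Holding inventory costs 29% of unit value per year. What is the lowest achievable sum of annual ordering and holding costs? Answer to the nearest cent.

Annual demand D = 2,250 × 12 = 27,000.
Holding cost H = 0.29 × £82.70 = £23.9830 per unit per year.
EOQ = √(2DS/H) = √(2 × 27,000 × 170 / 23.983) ≈ 618.69.
At the optimum the two cost components are equal, so total cost = 2·(Q*/2)H = Q*·H.
Minimum total = √(2DSH) = √(2 × 27,000 × 170 × 23.983) ≈ 14837.922.

TC* ≈ £14,837.92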